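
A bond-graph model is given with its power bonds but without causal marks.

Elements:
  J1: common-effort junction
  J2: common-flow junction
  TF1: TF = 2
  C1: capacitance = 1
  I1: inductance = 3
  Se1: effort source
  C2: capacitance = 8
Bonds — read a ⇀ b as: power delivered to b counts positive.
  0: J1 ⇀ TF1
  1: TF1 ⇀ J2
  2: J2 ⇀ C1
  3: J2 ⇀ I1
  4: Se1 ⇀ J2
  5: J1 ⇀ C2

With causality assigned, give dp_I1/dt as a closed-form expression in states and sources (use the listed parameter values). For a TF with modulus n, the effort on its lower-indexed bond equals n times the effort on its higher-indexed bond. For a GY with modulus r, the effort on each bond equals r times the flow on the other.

dp_I1/dt = E_Se1 - q_C1 + q_C2/16

b4 →J2  (source Se1 imposes e)
b2 →J2  (prefer integral on C1)
b3 →I1  (I1: I, integral causality)
b1 →J2  (common-f at J2 fixed by 3)
b0 →TF1  (TF TF1: opposite of bond 1)
b5 →J1  (J1: last free bond brings effort in)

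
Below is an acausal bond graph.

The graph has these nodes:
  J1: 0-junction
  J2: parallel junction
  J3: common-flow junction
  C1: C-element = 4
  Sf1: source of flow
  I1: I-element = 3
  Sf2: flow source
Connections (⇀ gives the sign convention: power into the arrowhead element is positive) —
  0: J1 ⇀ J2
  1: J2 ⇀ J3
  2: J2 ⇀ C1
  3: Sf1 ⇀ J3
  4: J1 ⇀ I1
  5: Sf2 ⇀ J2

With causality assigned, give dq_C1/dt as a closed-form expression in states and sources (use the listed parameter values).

dq_C1/dt = -F_Sf1 + F_Sf2 - p_I1/3

b3 stroke at Sf1  (Sf1 fixes flow; stroke at Sf1)
b5 stroke at Sf2  (Sf2: flow source, stroke at near end)
b1 stroke at J3  (common-f at J3 fixed by 3)
b2 stroke at J2  (C1 integral (e out))
b0 stroke at J1  (0-jn J2 has e-setter on 2)
b4 stroke at I1  (common-e at J1 fixed by 0)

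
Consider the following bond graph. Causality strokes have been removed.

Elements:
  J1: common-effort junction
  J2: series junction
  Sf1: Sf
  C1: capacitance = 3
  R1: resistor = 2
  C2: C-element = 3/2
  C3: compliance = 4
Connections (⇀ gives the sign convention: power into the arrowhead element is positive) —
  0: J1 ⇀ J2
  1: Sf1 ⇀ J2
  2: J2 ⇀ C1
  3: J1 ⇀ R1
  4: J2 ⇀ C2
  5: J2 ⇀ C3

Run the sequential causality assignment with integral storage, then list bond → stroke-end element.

β1 stroke at Sf1  (source Sf1 imposes f)
β0 stroke at J2  (1-jn J2 has f-setter on 1)
β2 stroke at J2  (1-jn J2 has f-setter on 1)
β4 stroke at J2  (common-f at J2 fixed by 1)
β5 stroke at J2  (1-jn J2 has f-setter on 1)
β3 stroke at J1  (only one effort-in slot at J1)

bond 0 stroke→J2
bond 1 stroke→Sf1
bond 2 stroke→J2
bond 3 stroke→J1
bond 4 stroke→J2
bond 5 stroke→J2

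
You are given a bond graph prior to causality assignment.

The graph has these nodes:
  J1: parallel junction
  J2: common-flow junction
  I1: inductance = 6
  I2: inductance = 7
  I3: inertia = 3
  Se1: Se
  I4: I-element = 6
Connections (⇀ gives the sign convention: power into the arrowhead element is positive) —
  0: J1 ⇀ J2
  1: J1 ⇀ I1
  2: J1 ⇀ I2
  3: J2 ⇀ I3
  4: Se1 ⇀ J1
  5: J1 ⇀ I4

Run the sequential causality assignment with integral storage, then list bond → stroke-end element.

b0 stroke→J2
b1 stroke→I1
b2 stroke→I2
b3 stroke→I3
b4 stroke→J1
b5 stroke→I4

β4 stroke→J1  (Se1: effort source, stroke at far end)
β0 stroke→J2  (J1 effort already set via bond 4)
β1 stroke→I1  (J1: bond 4 brought effort, rest push out)
β2 stroke→I2  (J1 effort already set via bond 4)
β5 stroke→I4  (common-e at J1 fixed by 4)
β3 stroke→I3  (only one flow-in slot at J2)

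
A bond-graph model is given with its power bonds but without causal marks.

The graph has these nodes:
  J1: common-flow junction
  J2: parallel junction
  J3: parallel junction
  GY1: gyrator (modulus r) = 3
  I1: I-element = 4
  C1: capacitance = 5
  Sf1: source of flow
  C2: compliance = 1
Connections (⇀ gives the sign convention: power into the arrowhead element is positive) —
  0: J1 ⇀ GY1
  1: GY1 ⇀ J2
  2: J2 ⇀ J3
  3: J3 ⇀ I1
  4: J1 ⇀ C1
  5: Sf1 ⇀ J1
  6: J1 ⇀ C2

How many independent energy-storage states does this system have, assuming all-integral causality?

bond 5 |Sf1  (source Sf1 imposes f)
bond 0 |J1  (J1 flow already set via bond 5)
bond 4 |J1  (J1: bond 5 brought flow, rest push out)
bond 6 |J1  (J1 flow already set via bond 5)
bond 1 |J2  (through GY1, causality inverts; strokes same side of GY1)
bond 2 |J3  (common-e at J2 fixed by 1)
bond 3 |I1  (common-e at J3 fixed by 2)

3  (C1, C2, I1 all integral)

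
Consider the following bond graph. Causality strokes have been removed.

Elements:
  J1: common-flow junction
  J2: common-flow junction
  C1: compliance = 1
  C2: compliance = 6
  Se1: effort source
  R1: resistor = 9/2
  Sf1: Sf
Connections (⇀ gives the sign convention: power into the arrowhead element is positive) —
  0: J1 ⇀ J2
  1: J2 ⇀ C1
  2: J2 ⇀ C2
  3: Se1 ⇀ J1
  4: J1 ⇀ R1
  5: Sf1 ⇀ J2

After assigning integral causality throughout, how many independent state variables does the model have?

#3 |J1  (Se1 (Se) sets effort on bond)
#5 |Sf1  (Sf1 fixes flow; stroke at Sf1)
#0 |J2  (1-jn J2 has f-setter on 5)
#1 |J2  (1-jn J2 has f-setter on 5)
#2 |J2  (J2: bond 5 brought flow, rest push out)
#4 |J1  (1-jn J1 has f-setter on 0)

2  (C1, C2 all integral)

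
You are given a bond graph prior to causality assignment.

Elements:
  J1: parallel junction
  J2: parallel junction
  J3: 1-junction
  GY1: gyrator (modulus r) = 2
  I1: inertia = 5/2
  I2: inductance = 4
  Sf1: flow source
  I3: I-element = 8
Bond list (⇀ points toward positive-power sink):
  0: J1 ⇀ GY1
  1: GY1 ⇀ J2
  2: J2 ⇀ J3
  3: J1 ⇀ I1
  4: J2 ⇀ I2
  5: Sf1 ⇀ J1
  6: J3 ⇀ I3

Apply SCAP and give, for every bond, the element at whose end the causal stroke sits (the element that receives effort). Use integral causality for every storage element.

bond 0 stroke at J1
bond 1 stroke at J2
bond 2 stroke at J3
bond 3 stroke at I1
bond 4 stroke at I2
bond 5 stroke at Sf1
bond 6 stroke at I3

bond 5 |Sf1  (source Sf1 imposes f)
bond 3 |I1  (prefer integral on I1)
bond 0 |J1  (J1: last free bond brings effort in)
bond 1 |J2  (GY1: gyrator matches bond 0)
bond 2 |J3  (J2: bond 1 brought effort, rest push out)
bond 4 |I2  (0-jn J2 has e-setter on 1)
bond 6 |I3  (only one flow-in slot at J3)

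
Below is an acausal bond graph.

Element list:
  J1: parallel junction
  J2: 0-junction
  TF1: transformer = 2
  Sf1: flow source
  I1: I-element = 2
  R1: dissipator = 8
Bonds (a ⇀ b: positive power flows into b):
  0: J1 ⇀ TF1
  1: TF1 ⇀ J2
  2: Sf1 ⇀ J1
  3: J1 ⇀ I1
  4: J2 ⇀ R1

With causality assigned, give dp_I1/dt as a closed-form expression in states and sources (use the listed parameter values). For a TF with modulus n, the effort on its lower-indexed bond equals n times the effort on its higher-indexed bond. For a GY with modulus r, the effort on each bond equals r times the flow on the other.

dp_I1/dt = 32*F_Sf1 - 16*p_I1

#2 |Sf1  (Sf1 (Sf) sets flow on bond)
#3 |I1  (prefer integral on I1)
#0 |J1  (J1 needs exactly one e-in)
#1 |TF1  (TF1 one-in-one-out from 0)
#4 |J2  (J2 needs exactly one e-in)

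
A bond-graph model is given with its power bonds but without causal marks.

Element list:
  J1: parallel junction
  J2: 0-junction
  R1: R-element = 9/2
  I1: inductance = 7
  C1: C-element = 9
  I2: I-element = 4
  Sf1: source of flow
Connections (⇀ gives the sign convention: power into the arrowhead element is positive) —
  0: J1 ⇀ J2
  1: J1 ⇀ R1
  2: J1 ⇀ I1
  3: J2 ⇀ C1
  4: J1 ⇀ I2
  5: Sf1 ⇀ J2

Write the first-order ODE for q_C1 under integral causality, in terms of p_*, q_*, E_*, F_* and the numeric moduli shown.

dq_C1/dt = F_Sf1 - p_I1/7 - p_I2/4 - 2*q_C1/81

b5 stroke→Sf1  (source Sf1 imposes f)
b2 stroke→I1  (I1 outputs flow p/I1)
b3 stroke→J2  (C1 outputs effort q/C1)
b0 stroke→J1  (0-jn J2 has e-setter on 3)
b1 stroke→R1  (J1 effort already set via bond 0)
b4 stroke→I2  (0-jn J1 has e-setter on 0)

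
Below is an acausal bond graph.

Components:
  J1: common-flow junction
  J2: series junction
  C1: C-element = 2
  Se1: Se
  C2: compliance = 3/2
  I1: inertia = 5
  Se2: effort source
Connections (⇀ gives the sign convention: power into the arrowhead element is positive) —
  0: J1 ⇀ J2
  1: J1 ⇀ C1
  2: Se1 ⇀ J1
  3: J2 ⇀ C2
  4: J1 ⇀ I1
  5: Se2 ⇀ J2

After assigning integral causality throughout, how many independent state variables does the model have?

3  (C1, C2, I1 all integral)

bond 2 →J1  (Se1 fixes effort; stroke away)
bond 5 →J2  (Se2: effort source, stroke at far end)
bond 1 →J1  (C1 outputs effort q/C1)
bond 3 →J2  (prefer integral on C2)
bond 0 →J1  (J2 needs exactly one f-in)
bond 4 →I1  (only one flow-in slot at J1)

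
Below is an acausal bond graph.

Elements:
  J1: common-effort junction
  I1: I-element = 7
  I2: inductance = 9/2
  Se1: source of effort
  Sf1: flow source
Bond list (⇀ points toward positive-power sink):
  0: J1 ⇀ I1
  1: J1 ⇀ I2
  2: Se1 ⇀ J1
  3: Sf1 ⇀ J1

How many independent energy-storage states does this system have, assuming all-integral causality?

2  (I1, I2 all integral)

bond 2 stroke at J1  (Se1 (Se) sets effort on bond)
bond 3 stroke at Sf1  (Sf1 fixes flow; stroke at Sf1)
bond 0 stroke at I1  (J1: bond 2 brought effort, rest push out)
bond 1 stroke at I2  (common-e at J1 fixed by 2)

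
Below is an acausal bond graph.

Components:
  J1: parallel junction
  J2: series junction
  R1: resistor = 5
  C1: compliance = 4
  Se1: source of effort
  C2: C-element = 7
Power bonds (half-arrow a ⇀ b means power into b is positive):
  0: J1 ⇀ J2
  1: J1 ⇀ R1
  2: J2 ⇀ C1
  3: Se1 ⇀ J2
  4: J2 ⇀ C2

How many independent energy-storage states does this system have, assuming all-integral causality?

β3 →J2  (Se1 fixes effort; stroke away)
β2 →J2  (C1 outputs effort q/C1)
β4 →J2  (C2: C, integral causality)
β0 →J1  (closing 1-jn rule on J2)
β1 →R1  (common-e at J1 fixed by 0)

2  (C1, C2 all integral)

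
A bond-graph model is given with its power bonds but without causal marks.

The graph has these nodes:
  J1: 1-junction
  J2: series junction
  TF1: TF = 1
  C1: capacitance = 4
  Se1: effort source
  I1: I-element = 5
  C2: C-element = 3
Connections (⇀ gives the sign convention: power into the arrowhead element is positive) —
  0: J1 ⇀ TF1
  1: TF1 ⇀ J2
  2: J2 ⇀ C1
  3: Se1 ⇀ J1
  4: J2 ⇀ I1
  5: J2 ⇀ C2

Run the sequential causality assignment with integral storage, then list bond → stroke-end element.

#0 stroke→TF1
#1 stroke→J2
#2 stroke→J2
#3 stroke→J1
#4 stroke→I1
#5 stroke→J2

bond 3 stroke→J1  (source Se1 imposes e)
bond 0 stroke→TF1  (J1 needs exactly one f-in)
bond 1 stroke→J2  (through TF1, causality passes straight; one stroke at TF1)
bond 2 stroke→J2  (prefer integral on C1)
bond 4 stroke→I1  (I1 integral (f out))
bond 5 stroke→J2  (J2: bond 4 brought flow, rest push out)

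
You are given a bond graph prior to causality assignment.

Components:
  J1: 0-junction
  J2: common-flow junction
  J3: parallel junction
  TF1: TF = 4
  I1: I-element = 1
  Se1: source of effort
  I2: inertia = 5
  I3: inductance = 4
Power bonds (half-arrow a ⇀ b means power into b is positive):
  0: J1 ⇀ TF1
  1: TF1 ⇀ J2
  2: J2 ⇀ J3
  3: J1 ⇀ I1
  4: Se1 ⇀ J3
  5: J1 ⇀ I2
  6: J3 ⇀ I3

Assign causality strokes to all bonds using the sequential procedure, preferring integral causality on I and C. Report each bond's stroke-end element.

b0 stroke→J1
b1 stroke→TF1
b2 stroke→J2
b3 stroke→I1
b4 stroke→J3
b5 stroke→I2
b6 stroke→I3

β4 |J3  (Se1 (Se) sets effort on bond)
β2 |J2  (common-e at J3 fixed by 4)
β6 |I3  (J3: bond 4 brought effort, rest push out)
β1 |TF1  (J2 needs exactly one f-in)
β0 |J1  (TF TF1: opposite of bond 1)
β3 |I1  (common-e at J1 fixed by 0)
β5 |I2  (J1 effort already set via bond 0)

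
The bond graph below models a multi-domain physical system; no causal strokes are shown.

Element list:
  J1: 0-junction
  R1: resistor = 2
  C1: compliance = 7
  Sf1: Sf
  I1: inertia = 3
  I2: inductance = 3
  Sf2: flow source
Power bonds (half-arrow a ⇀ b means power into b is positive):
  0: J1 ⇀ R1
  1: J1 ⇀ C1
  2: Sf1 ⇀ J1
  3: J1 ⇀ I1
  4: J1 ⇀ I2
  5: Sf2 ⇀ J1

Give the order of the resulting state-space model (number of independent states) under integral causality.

3  (C1, I1, I2 all integral)

#2 stroke→Sf1  (Sf1: flow source, stroke at near end)
#5 stroke→Sf2  (Sf2: flow source, stroke at near end)
#1 stroke→J1  (prefer integral on C1)
#0 stroke→R1  (J1: bond 1 brought effort, rest push out)
#3 stroke→I1  (J1: bond 1 brought effort, rest push out)
#4 stroke→I2  (J1 effort already set via bond 1)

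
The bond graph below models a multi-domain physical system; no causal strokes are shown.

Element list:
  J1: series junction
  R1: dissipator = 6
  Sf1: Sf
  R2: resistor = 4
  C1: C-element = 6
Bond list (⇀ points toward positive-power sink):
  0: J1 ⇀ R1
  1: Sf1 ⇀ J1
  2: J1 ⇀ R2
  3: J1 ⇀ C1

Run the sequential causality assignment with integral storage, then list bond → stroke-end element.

β0 |J1
β1 |Sf1
β2 |J1
β3 |J1

β1 stroke at Sf1  (Sf1 (Sf) sets flow on bond)
β0 stroke at J1  (J1: bond 1 brought flow, rest push out)
β2 stroke at J1  (common-f at J1 fixed by 1)
β3 stroke at J1  (1-jn J1 has f-setter on 1)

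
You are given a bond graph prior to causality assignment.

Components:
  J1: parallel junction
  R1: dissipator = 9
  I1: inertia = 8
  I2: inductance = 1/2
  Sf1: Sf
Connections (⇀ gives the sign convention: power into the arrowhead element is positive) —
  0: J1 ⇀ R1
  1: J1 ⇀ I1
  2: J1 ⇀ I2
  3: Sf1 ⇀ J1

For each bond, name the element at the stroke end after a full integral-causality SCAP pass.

#3 →Sf1  (source Sf1 imposes f)
#1 →I1  (I1 outputs flow p/I1)
#2 →I2  (I2: I, integral causality)
#0 →J1  (only one effort-in slot at J1)

#0 stroke→J1
#1 stroke→I1
#2 stroke→I2
#3 stroke→Sf1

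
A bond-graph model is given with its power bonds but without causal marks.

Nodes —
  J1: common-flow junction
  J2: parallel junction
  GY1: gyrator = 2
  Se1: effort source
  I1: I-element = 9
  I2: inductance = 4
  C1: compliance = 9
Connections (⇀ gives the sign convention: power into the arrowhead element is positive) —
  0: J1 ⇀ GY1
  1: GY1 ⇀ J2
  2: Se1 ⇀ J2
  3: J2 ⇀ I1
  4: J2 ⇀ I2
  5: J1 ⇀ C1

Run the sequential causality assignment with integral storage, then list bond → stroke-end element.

β0 stroke at GY1
β1 stroke at GY1
β2 stroke at J2
β3 stroke at I1
β4 stroke at I2
β5 stroke at J1

b2 →J2  (Se1 fixes effort; stroke away)
b1 →GY1  (J2 effort already set via bond 2)
b3 →I1  (J2: bond 2 brought effort, rest push out)
b4 →I2  (J2: bond 2 brought effort, rest push out)
b0 →GY1  (GY1: gyrator matches bond 1)
b5 →J1  (J1: bond 0 brought flow, rest push out)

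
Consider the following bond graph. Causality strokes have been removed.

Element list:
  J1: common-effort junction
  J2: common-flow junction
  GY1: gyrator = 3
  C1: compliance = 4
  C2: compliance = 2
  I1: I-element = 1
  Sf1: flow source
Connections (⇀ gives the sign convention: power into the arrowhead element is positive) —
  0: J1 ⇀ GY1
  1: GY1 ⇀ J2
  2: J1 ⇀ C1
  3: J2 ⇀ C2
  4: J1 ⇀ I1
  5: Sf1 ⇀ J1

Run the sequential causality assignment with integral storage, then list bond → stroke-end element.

b5 stroke at Sf1  (source Sf1 imposes f)
b2 stroke at J1  (C1 outputs effort q/C1)
b0 stroke at GY1  (J1 effort already set via bond 2)
b4 stroke at I1  (J1 effort already set via bond 2)
b1 stroke at GY1  (GY GY1: same side as bond 0)
b3 stroke at J2  (J2: bond 1 brought flow, rest push out)

β0 stroke→GY1
β1 stroke→GY1
β2 stroke→J1
β3 stroke→J2
β4 stroke→I1
β5 stroke→Sf1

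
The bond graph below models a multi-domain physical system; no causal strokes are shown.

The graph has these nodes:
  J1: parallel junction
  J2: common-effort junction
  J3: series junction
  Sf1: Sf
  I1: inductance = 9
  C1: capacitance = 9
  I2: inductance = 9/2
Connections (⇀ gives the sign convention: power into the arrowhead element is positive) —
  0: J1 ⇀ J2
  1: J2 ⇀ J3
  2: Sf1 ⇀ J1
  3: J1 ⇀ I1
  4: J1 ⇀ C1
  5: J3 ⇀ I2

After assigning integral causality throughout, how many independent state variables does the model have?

bond 2 →Sf1  (Sf1 (Sf) sets flow on bond)
bond 3 →I1  (I1: I, integral causality)
bond 4 →J1  (C1: C, integral causality)
bond 0 →J2  (J1 effort already set via bond 4)
bond 1 →J3  (0-jn J2 has e-setter on 0)
bond 5 →I2  (only one flow-in slot at J3)

3  (C1, I1, I2 all integral)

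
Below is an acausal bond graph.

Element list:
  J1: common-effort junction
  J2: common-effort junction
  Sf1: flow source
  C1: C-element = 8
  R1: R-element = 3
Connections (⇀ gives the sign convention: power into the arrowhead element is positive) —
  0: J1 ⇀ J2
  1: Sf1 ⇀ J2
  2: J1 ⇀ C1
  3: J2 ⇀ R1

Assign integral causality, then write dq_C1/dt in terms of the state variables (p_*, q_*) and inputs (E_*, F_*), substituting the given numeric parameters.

bond 1 stroke at Sf1  (Sf1 fixes flow; stroke at Sf1)
bond 2 stroke at J1  (C1 outputs effort q/C1)
bond 0 stroke at J2  (J1 effort already set via bond 2)
bond 3 stroke at R1  (J2 effort already set via bond 0)

dq_C1/dt = F_Sf1 - q_C1/24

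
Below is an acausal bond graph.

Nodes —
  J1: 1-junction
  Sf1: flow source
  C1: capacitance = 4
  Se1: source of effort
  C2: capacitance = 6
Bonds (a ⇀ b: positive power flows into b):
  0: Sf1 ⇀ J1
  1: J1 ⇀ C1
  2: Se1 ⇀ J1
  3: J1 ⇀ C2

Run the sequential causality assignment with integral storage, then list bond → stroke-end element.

bond 0 stroke→Sf1  (Sf1: flow source, stroke at near end)
bond 2 stroke→J1  (Se1: effort source, stroke at far end)
bond 1 stroke→J1  (J1: bond 0 brought flow, rest push out)
bond 3 stroke→J1  (common-f at J1 fixed by 0)

b0 |Sf1
b1 |J1
b2 |J1
b3 |J1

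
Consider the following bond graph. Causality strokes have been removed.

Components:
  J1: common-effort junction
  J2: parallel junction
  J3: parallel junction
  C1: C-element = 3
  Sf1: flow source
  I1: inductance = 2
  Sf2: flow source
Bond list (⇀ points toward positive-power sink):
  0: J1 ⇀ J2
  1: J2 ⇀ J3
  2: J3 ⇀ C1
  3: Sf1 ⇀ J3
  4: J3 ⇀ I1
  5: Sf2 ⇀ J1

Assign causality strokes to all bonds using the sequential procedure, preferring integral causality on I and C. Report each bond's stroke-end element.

b3 →Sf1  (Sf1 (Sf) sets flow on bond)
b5 →Sf2  (source Sf2 imposes f)
b0 →J1  (closing 0-jn rule on J1)
b1 →J2  (only one effort-in slot at J2)
b2 →J3  (C1 outputs effort q/C1)
b4 →I1  (common-e at J3 fixed by 2)

bond 0 →J1
bond 1 →J2
bond 2 →J3
bond 3 →Sf1
bond 4 →I1
bond 5 →Sf2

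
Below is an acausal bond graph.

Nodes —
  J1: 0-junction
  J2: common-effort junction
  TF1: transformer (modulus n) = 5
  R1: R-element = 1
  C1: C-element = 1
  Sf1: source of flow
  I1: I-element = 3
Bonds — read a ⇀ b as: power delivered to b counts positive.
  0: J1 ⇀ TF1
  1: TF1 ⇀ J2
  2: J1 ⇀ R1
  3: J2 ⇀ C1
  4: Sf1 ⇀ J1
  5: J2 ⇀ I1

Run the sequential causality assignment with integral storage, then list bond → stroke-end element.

#0 |J1
#1 |TF1
#2 |R1
#3 |J2
#4 |Sf1
#5 |I1

bond 4 →Sf1  (Sf1 fixes flow; stroke at Sf1)
bond 3 →J2  (prefer integral on C1)
bond 1 →TF1  (J2 effort already set via bond 3)
bond 5 →I1  (0-jn J2 has e-setter on 3)
bond 0 →J1  (TF1 one-in-one-out from 1)
bond 2 →R1  (J1: bond 0 brought effort, rest push out)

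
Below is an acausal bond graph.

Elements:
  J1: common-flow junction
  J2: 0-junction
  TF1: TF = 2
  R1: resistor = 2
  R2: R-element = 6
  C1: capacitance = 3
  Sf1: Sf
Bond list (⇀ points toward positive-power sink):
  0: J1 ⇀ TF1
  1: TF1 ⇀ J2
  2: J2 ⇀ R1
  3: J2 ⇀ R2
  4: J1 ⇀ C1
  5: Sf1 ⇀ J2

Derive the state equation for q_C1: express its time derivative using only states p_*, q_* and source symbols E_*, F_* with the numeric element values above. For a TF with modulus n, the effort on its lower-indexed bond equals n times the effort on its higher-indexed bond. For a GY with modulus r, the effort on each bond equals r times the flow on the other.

dq_C1/dt = -F_Sf1/2 - q_C1/18

bond 5 |Sf1  (Sf1 fixes flow; stroke at Sf1)
bond 4 |J1  (prefer integral on C1)
bond 0 |TF1  (only one flow-in slot at J1)
bond 1 |J2  (TF1: transformer flips bond 0)
bond 2 |R1  (J2: bond 1 brought effort, rest push out)
bond 3 |R2  (0-jn J2 has e-setter on 1)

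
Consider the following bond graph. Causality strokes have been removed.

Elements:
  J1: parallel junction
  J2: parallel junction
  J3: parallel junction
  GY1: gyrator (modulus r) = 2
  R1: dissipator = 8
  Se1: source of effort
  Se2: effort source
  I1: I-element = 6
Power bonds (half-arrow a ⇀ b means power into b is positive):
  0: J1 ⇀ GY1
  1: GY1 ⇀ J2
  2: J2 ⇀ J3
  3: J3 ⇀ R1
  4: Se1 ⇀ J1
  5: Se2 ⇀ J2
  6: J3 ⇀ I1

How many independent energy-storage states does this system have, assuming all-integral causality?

b4 stroke→J1  (Se1 (Se) sets effort on bond)
b5 stroke→J2  (Se2 fixes effort; stroke away)
b0 stroke→GY1  (J1 effort already set via bond 4)
b1 stroke→GY1  (J2 effort already set via bond 5)
b2 stroke→J3  (J2 effort already set via bond 5)
b3 stroke→R1  (J3 effort already set via bond 2)
b6 stroke→I1  (0-jn J3 has e-setter on 2)

1  (I1 all integral)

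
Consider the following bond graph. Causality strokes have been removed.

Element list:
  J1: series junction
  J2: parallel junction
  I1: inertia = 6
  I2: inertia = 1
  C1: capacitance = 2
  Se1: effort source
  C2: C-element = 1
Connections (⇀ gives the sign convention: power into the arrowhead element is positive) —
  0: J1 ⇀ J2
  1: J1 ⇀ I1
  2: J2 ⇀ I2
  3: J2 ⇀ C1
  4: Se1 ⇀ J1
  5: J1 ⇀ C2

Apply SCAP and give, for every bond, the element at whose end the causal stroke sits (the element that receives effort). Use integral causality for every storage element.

β4 →J1  (Se1: effort source, stroke at far end)
β1 →I1  (I1: I, integral causality)
β0 →J1  (J1 flow already set via bond 1)
β5 →J1  (common-f at J1 fixed by 1)
β2 →I2  (I2: I, integral causality)
β3 →J2  (J2 needs exactly one e-in)

bond 0 |J1
bond 1 |I1
bond 2 |I2
bond 3 |J2
bond 4 |J1
bond 5 |J1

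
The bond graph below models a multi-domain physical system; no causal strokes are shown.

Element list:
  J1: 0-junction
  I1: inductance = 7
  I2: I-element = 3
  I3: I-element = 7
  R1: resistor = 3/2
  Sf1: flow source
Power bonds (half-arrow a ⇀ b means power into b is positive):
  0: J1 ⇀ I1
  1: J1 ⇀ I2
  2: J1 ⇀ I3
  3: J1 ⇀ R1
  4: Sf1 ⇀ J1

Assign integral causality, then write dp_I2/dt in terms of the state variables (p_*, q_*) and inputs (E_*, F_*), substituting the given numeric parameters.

#4 stroke at Sf1  (source Sf1 imposes f)
#0 stroke at I1  (I1 outputs flow p/I1)
#1 stroke at I2  (prefer integral on I2)
#2 stroke at I3  (I3: I, integral causality)
#3 stroke at J1  (only one effort-in slot at J1)

dp_I2/dt = 3*F_Sf1/2 - 3*p_I1/14 - p_I2/2 - 3*p_I3/14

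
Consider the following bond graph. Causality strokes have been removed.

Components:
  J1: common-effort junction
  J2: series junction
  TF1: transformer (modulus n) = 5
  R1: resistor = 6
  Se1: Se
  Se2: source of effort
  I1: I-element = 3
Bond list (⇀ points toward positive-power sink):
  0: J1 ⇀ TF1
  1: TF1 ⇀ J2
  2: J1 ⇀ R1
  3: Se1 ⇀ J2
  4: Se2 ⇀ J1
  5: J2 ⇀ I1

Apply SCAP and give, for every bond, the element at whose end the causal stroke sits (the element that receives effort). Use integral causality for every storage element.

β0 →TF1
β1 →J2
β2 →R1
β3 →J2
β4 →J1
β5 →I1

b3 →J2  (source Se1 imposes e)
b4 →J1  (source Se2 imposes e)
b0 →TF1  (J1: bond 4 brought effort, rest push out)
b2 →R1  (J1: bond 4 brought effort, rest push out)
b1 →J2  (TF TF1: opposite of bond 0)
b5 →I1  (J2 needs exactly one f-in)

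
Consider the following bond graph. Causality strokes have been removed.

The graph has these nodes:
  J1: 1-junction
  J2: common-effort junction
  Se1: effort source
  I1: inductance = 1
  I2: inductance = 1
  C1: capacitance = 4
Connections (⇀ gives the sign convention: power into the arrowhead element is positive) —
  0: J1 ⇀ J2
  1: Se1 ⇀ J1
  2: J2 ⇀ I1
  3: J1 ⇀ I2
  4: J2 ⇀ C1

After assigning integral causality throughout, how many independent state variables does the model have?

3  (C1, I1, I2 all integral)

bond 1 stroke at J1  (Se1 (Se) sets effort on bond)
bond 2 stroke at I1  (I1 integral (f out))
bond 3 stroke at I2  (I2 outputs flow p/I2)
bond 0 stroke at J1  (J1 flow already set via bond 3)
bond 4 stroke at J2  (only one effort-in slot at J2)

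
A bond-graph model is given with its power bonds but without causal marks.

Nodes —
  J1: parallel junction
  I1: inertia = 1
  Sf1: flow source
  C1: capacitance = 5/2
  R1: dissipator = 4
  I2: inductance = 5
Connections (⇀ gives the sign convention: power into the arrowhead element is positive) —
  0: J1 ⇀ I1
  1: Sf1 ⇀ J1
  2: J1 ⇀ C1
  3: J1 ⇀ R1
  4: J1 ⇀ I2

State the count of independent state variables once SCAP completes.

3  (C1, I1, I2 all integral)

b1 |Sf1  (Sf1 (Sf) sets flow on bond)
b0 |I1  (I1 outputs flow p/I1)
b2 |J1  (C1 integral (e out))
b3 |R1  (J1 effort already set via bond 2)
b4 |I2  (J1 effort already set via bond 2)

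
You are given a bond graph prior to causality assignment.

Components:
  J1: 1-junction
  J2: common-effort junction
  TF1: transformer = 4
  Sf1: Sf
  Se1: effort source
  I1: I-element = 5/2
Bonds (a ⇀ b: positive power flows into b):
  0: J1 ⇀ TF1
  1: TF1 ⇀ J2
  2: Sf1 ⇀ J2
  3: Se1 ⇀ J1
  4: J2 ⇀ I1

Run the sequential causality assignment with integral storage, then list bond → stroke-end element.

b0 →TF1
b1 →J2
b2 →Sf1
b3 →J1
b4 →I1

b2 stroke→Sf1  (Sf1 (Sf) sets flow on bond)
b3 stroke→J1  (Se1 (Se) sets effort on bond)
b0 stroke→TF1  (J1 needs exactly one f-in)
b1 stroke→J2  (through TF1, causality passes straight; one stroke at TF1)
b4 stroke→I1  (J2: bond 1 brought effort, rest push out)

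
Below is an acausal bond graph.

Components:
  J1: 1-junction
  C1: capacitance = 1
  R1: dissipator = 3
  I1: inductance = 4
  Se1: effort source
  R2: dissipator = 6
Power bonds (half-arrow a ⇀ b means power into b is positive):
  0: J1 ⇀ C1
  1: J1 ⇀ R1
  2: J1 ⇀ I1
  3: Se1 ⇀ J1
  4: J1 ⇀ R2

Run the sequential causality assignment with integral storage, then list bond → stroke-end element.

b3 →J1  (Se1: effort source, stroke at far end)
b0 →J1  (prefer integral on C1)
b2 →I1  (I1 outputs flow p/I1)
b1 →J1  (common-f at J1 fixed by 2)
b4 →J1  (common-f at J1 fixed by 2)

bond 0 stroke→J1
bond 1 stroke→J1
bond 2 stroke→I1
bond 3 stroke→J1
bond 4 stroke→J1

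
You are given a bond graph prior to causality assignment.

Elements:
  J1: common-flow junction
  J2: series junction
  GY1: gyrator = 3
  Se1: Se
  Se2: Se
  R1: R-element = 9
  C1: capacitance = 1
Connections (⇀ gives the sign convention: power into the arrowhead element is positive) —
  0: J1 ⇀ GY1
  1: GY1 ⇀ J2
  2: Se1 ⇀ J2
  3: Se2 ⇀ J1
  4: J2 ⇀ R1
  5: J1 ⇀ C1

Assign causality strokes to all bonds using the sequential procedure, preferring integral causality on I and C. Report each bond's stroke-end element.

β2 stroke at J2  (Se1: effort source, stroke at far end)
β3 stroke at J1  (Se2: effort source, stroke at far end)
β5 stroke at J1  (C1 outputs effort q/C1)
β0 stroke at GY1  (closing 1-jn rule on J1)
β1 stroke at GY1  (through GY1, causality inverts; strokes same side of GY1)
β4 stroke at J2  (J2 flow already set via bond 1)

b0 →GY1
b1 →GY1
b2 →J2
b3 →J1
b4 →J2
b5 →J1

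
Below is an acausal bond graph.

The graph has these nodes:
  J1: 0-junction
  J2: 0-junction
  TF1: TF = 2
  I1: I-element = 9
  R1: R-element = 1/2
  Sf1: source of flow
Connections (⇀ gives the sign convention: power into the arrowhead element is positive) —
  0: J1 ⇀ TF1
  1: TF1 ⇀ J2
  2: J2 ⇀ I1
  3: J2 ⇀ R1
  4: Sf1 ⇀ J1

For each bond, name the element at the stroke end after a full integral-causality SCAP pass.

bond 0 |J1
bond 1 |TF1
bond 2 |I1
bond 3 |J2
bond 4 |Sf1

bond 4 |Sf1  (Sf1 fixes flow; stroke at Sf1)
bond 0 |J1  (only one effort-in slot at J1)
bond 1 |TF1  (TF1: transformer flips bond 0)
bond 2 |I1  (I1 outputs flow p/I1)
bond 3 |J2  (only one effort-in slot at J2)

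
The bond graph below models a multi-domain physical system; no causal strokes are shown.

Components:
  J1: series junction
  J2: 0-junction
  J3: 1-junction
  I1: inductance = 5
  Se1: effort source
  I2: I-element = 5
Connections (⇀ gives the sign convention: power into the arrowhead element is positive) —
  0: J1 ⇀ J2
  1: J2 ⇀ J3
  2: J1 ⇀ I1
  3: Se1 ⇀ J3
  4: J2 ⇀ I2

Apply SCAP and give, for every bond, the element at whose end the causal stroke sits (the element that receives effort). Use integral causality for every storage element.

β3 |J3  (Se1 (Se) sets effort on bond)
β1 |J2  (closing 1-jn rule on J3)
β0 |J1  (0-jn J2 has e-setter on 1)
β4 |I2  (0-jn J2 has e-setter on 1)
β2 |I1  (J1 needs exactly one f-in)

#0 |J1
#1 |J2
#2 |I1
#3 |J3
#4 |I2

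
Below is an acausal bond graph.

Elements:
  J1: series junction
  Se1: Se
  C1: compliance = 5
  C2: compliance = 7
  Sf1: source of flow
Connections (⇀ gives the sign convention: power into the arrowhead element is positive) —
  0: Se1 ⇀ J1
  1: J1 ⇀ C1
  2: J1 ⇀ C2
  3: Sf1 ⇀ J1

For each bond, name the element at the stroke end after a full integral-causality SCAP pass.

#0 |J1  (source Se1 imposes e)
#3 |Sf1  (Sf1 fixes flow; stroke at Sf1)
#1 |J1  (J1 flow already set via bond 3)
#2 |J1  (common-f at J1 fixed by 3)

bond 0 stroke→J1
bond 1 stroke→J1
bond 2 stroke→J1
bond 3 stroke→Sf1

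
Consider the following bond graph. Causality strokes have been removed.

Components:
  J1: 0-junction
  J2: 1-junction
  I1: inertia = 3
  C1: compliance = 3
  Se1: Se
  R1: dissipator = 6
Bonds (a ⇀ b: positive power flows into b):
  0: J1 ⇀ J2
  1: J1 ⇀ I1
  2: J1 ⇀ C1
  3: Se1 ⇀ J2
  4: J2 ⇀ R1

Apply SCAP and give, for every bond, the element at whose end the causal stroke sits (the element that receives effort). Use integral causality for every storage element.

β0 stroke at J2
β1 stroke at I1
β2 stroke at J1
β3 stroke at J2
β4 stroke at R1

#3 stroke at J2  (Se1: effort source, stroke at far end)
#1 stroke at I1  (I1 integral (f out))
#2 stroke at J1  (C1: C, integral causality)
#0 stroke at J2  (common-e at J1 fixed by 2)
#4 stroke at R1  (closing 1-jn rule on J2)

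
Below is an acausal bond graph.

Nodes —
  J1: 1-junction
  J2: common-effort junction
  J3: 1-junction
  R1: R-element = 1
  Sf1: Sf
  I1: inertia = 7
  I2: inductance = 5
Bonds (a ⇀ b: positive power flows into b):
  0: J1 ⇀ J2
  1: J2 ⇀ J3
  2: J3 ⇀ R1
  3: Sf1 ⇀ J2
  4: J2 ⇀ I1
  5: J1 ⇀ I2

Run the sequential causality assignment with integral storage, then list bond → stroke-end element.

#3 stroke→Sf1  (source Sf1 imposes f)
#4 stroke→I1  (I1 outputs flow p/I1)
#5 stroke→I2  (I2 integral (f out))
#0 stroke→J1  (common-f at J1 fixed by 5)
#1 stroke→J2  (closing 0-jn rule on J2)
#2 stroke→J3  (J3 flow already set via bond 1)

b0 →J1
b1 →J2
b2 →J3
b3 →Sf1
b4 →I1
b5 →I2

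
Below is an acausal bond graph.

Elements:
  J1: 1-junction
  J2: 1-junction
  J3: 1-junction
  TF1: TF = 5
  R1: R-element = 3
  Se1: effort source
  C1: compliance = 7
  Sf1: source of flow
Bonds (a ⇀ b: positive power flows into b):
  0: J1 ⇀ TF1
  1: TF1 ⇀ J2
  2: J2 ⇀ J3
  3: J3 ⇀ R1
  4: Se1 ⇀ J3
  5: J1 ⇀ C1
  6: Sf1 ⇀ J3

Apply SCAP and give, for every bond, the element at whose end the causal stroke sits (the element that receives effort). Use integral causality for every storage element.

b4 →J3  (Se1 (Se) sets effort on bond)
b6 →Sf1  (Sf1 (Sf) sets flow on bond)
b2 →J3  (common-f at J3 fixed by 6)
b3 →J3  (J3: bond 6 brought flow, rest push out)
b1 →J2  (J2: bond 2 brought flow, rest push out)
b0 →TF1  (TF1: transformer flips bond 1)
b5 →J1  (common-f at J1 fixed by 0)

#0 stroke→TF1
#1 stroke→J2
#2 stroke→J3
#3 stroke→J3
#4 stroke→J3
#5 stroke→J1
#6 stroke→Sf1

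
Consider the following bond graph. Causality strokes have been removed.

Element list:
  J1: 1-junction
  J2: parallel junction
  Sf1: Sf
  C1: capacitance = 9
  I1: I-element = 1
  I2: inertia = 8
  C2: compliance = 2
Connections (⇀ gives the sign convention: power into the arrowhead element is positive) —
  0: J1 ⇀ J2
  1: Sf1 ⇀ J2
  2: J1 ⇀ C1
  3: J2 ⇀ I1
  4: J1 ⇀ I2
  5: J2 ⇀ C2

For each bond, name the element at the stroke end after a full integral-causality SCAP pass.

β0 stroke at J1
β1 stroke at Sf1
β2 stroke at J1
β3 stroke at I1
β4 stroke at I2
β5 stroke at J2

β1 stroke→Sf1  (source Sf1 imposes f)
β2 stroke→J1  (C1: C, integral causality)
β3 stroke→I1  (prefer integral on I1)
β4 stroke→I2  (I2 integral (f out))
β0 stroke→J1  (J1 flow already set via bond 4)
β5 stroke→J2  (J2 needs exactly one e-in)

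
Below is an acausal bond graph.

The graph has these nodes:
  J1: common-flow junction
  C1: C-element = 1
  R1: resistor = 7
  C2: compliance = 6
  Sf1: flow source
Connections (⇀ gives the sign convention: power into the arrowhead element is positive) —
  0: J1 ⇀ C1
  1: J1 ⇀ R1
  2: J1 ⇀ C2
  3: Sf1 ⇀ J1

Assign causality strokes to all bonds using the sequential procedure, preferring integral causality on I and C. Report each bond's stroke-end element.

b3 stroke→Sf1  (Sf1 fixes flow; stroke at Sf1)
b0 stroke→J1  (J1: bond 3 brought flow, rest push out)
b1 stroke→J1  (1-jn J1 has f-setter on 3)
b2 stroke→J1  (common-f at J1 fixed by 3)

b0 →J1
b1 →J1
b2 →J1
b3 →Sf1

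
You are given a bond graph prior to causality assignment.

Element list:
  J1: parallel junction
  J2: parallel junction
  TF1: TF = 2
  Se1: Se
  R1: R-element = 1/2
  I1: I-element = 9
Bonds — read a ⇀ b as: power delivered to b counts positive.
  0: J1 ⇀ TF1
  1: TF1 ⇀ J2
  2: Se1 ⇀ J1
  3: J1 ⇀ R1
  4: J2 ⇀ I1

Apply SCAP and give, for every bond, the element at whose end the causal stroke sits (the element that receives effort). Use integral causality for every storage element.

β2 →J1  (Se1 (Se) sets effort on bond)
β0 →TF1  (0-jn J1 has e-setter on 2)
β3 →R1  (J1 effort already set via bond 2)
β1 →J2  (through TF1, causality passes straight; one stroke at TF1)
β4 →I1  (J2: bond 1 brought effort, rest push out)

bond 0 stroke→TF1
bond 1 stroke→J2
bond 2 stroke→J1
bond 3 stroke→R1
bond 4 stroke→I1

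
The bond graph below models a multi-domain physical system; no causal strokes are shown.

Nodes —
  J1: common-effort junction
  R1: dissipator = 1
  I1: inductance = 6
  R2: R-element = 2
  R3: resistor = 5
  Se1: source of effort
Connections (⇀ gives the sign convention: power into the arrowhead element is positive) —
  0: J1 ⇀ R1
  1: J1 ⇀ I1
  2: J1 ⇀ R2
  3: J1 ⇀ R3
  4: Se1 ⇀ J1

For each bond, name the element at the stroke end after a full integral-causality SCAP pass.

#4 |J1  (Se1: effort source, stroke at far end)
#0 |R1  (0-jn J1 has e-setter on 4)
#1 |I1  (J1 effort already set via bond 4)
#2 |R2  (J1: bond 4 brought effort, rest push out)
#3 |R3  (common-e at J1 fixed by 4)

β0 |R1
β1 |I1
β2 |R2
β3 |R3
β4 |J1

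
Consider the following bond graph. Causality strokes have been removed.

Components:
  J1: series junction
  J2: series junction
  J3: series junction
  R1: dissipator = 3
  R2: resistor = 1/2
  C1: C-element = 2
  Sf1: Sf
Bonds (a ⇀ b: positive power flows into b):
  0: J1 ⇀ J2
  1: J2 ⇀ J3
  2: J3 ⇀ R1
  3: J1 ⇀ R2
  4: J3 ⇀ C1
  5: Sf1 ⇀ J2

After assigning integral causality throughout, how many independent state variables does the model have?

1  (C1 all integral)

β5 stroke→Sf1  (Sf1 (Sf) sets flow on bond)
β0 stroke→J2  (1-jn J2 has f-setter on 5)
β1 stroke→J2  (J2 flow already set via bond 5)
β2 stroke→J3  (J3 flow already set via bond 1)
β4 stroke→J3  (common-f at J3 fixed by 1)
β3 stroke→J1  (J1: bond 0 brought flow, rest push out)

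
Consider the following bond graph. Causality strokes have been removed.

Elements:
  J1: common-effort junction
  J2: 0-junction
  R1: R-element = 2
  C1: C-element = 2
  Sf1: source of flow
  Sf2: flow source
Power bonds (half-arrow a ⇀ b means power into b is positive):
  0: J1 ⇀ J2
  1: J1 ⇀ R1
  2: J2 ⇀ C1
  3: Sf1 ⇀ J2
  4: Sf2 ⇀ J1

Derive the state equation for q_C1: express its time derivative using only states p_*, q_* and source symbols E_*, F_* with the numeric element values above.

dq_C1/dt = F_Sf1 + F_Sf2 - q_C1/4

bond 3 stroke at Sf1  (Sf1: flow source, stroke at near end)
bond 4 stroke at Sf2  (Sf2 (Sf) sets flow on bond)
bond 2 stroke at J2  (C1: C, integral causality)
bond 0 stroke at J1  (J2: bond 2 brought effort, rest push out)
bond 1 stroke at R1  (common-e at J1 fixed by 0)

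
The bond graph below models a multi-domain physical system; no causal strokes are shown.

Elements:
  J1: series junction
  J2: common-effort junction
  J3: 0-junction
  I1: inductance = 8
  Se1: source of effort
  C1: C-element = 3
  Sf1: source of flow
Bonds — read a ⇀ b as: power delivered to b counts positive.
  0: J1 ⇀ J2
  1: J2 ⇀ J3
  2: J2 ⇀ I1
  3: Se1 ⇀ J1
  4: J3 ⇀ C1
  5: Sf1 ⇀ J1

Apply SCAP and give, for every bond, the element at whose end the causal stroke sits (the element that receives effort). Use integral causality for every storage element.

#3 stroke at J1  (Se1 (Se) sets effort on bond)
#5 stroke at Sf1  (Sf1 (Sf) sets flow on bond)
#0 stroke at J1  (J1: bond 5 brought flow, rest push out)
#2 stroke at I1  (I1 integral (f out))
#1 stroke at J2  (closing 0-jn rule on J2)
#4 stroke at J3  (closing 0-jn rule on J3)

bond 0 stroke at J1
bond 1 stroke at J2
bond 2 stroke at I1
bond 3 stroke at J1
bond 4 stroke at J3
bond 5 stroke at Sf1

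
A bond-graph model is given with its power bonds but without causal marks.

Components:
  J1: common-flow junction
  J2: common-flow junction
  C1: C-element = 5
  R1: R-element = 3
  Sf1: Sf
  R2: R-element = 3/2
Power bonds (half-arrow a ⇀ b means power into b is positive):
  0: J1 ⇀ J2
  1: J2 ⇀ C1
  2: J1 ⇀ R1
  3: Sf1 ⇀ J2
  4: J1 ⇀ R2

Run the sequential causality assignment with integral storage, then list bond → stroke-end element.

b3 →Sf1  (source Sf1 imposes f)
b0 →J2  (common-f at J2 fixed by 3)
b1 →J2  (common-f at J2 fixed by 3)
b2 →J1  (common-f at J1 fixed by 0)
b4 →J1  (common-f at J1 fixed by 0)

b0 stroke at J2
b1 stroke at J2
b2 stroke at J1
b3 stroke at Sf1
b4 stroke at J1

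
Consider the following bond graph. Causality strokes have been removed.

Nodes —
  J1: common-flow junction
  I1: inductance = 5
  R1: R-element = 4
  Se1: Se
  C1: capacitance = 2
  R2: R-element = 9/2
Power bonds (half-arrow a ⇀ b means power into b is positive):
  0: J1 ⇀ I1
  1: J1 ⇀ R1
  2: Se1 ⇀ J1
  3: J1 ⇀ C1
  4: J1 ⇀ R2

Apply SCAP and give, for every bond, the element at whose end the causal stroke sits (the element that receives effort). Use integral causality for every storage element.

bond 2 stroke→J1  (source Se1 imposes e)
bond 0 stroke→I1  (I1 outputs flow p/I1)
bond 1 stroke→J1  (J1: bond 0 brought flow, rest push out)
bond 3 stroke→J1  (J1: bond 0 brought flow, rest push out)
bond 4 stroke→J1  (J1: bond 0 brought flow, rest push out)

b0 stroke→I1
b1 stroke→J1
b2 stroke→J1
b3 stroke→J1
b4 stroke→J1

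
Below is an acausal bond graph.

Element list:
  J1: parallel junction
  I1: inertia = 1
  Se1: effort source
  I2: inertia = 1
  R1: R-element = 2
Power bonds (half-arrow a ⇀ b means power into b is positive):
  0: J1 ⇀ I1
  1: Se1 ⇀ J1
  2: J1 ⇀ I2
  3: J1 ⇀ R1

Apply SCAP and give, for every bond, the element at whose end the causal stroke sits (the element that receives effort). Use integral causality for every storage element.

bond 1 |J1  (source Se1 imposes e)
bond 0 |I1  (J1 effort already set via bond 1)
bond 2 |I2  (J1: bond 1 brought effort, rest push out)
bond 3 |R1  (J1 effort already set via bond 1)

β0 |I1
β1 |J1
β2 |I2
β3 |R1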